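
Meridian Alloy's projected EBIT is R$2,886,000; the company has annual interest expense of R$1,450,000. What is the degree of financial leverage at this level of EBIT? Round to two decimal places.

2.01

Annual interest charges come to R$1,450,000.00.
DFL = EBIT ÷ (EBIT − I) = R$2,886,000 ÷ (R$2,886,000 − R$1,450,000.00) = R$2,886,000 ÷ R$1,436,000.00 = 2.0097.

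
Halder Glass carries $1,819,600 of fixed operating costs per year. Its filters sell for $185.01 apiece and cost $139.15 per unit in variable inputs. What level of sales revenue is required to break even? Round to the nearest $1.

$7,340,693

Contribution margin per unit = $185.01 − $139.15 = $45.86, a CM ratio of $45.86 ÷ $185.01 = 0.2479.
Break-even revenue = fixed costs × price ÷ CM = $1,819,600 × $185.01 ÷ $45.86 = $7,340,693.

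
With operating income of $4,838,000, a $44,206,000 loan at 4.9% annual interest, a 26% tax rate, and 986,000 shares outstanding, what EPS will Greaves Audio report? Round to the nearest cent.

$2.01

Pre-tax income = $4,838,000 − $2,166,094.00 = $2,671,906.00.
Net income = $2,671,906.00 × (1 − 0.26) = $1,977,210.44.
Per share: $1,977,210.44 / 986,000 shares = $2.01.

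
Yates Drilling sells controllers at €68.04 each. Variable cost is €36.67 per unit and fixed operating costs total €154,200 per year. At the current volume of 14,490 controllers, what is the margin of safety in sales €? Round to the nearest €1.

€651,447

Each unit contributes €68.04 − €36.67 = €31.37. Break-even units = €154,200 ÷ €31.37 = 4,915.52; break-even revenue = 4,915.52 × €68.04 = €334,452.28.
Actual sales revenue = 14,490 × €68.04 = €985,899.60.
Margin of safety = €985,899.60 − €334,452.28 = €651,447.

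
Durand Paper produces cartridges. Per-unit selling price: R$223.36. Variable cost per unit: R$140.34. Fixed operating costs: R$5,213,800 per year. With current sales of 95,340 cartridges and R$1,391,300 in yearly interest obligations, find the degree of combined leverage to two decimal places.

Total contribution margin = 95,340 × R$83.02 = R$7,915,126.80.
Operating income = contribution − fixed costs = R$7,915,126.80 − R$5,213,800 = R$2,701,326.80. Interest = R$1,391,300.00.
DOL = R$7,915,126.80 ÷ R$2,701,326.80 = 2.9301; DFL = R$2,701,326.80 ÷ R$1,310,026.80 = 2.0620.
DCL = DOL × DFL = 2.9301 × 2.0620 = 6.0419.

6.04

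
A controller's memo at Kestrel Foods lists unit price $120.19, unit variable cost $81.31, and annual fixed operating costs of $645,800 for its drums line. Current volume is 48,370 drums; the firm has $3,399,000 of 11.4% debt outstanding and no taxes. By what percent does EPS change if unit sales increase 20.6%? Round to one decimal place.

+45.7%

At 48,370 units, contribution = 48,370 × $38.88 = $1,880,625.60.
Operating income = contribution − fixed costs = $1,880,625.60 − $645,800 = $1,234,825.60.
Interest = $387,486.00, so EBIT − I = $847,339.60.
Degree of combined leverage = contribution ÷ (EBIT − I) = $1,880,625.60 ÷ $847,339.60 = 2.2194.
%ΔEPS = DCL × %ΔSales = 2.2194 × +20.6% = +45.7%.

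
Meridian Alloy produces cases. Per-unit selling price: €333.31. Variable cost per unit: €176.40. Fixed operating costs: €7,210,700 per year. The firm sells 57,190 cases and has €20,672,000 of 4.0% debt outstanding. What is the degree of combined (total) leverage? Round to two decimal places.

9.59

Contribution at this volume is 57,190 × €156.91 = €8,973,682.90.
Subtracting fixed costs: EBIT = €8,973,682.90 − €7,210,700 = €1,762,982.90. Interest = €826,880.00, so EBIT − I = €936,102.90.
DCL = contribution ÷ (EBIT − I) = €8,973,682.90 ÷ €936,102.90 = 9.5862.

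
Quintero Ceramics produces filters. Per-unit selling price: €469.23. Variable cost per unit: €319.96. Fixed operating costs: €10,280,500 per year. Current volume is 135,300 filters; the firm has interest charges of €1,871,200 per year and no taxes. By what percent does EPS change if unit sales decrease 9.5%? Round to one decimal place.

-23.9%

Contribution at this volume is 135,300 × €149.27 = €20,196,231.00.
Subtracting fixed costs: EBIT = €20,196,231.00 − €10,280,500 = €9,915,731.00.
Interest = €1,871,200.00, so EBIT − I = €8,044,531.00.
DCL = total CM / (EBIT − I) = €20,196,231.00 / €8,044,531.00 = 2.5106.
EPS therefore changes by 2.5106 × (-9.5%) = -23.9%.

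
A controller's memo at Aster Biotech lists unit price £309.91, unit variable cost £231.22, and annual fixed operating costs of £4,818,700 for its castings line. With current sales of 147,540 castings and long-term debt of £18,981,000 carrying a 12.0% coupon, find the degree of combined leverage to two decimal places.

2.57

Total contribution margin = 147,540 × £78.69 = £11,609,922.60.
EBIT = £11,609,922.60 − £4,818,700 = £6,791,222.60. Interest = £2,277,720.00, so EBIT − I = £4,513,502.60.
DCL = contribution ÷ (EBIT − I) = £11,609,922.60 ÷ £4,513,502.60 = 2.5723.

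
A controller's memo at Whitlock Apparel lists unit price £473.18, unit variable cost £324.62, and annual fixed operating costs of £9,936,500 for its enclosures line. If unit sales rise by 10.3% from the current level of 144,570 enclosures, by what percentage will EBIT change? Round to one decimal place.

+19.2%

At 144,570 units, contribution = 144,570 × £148.56 = £21,477,319.20.
EBIT = £21,477,319.20 − £9,936,500 = £11,540,819.20.
So DOL = total CM / EBIT = £21,477,319.20 / £11,540,819.20 = 1.8610.
%ΔEBIT = DOL × %ΔSales = 1.8610 × +10.3% = +19.2%.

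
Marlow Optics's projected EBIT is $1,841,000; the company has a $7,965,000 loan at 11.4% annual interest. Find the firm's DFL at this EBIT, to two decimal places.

Annual interest charges come to $908,010.00.
Degree of financial leverage = EBIT / (EBIT − interest) = $1,841,000 / $932,990.00 = 1.9732.

1.97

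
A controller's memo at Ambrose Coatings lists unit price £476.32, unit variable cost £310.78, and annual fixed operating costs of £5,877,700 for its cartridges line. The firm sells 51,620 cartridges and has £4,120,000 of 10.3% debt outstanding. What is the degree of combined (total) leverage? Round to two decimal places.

At 51,620 units, contribution = 51,620 × £165.54 = £8,545,174.80.
EBIT = £8,545,174.80 − £5,877,700 = £2,667,474.80. Interest = £424,360.00, so EBIT − I = £2,243,114.80.
Degree of total leverage = total CM / (EBIT − interest) = £8,545,174.80 / £2,243,114.80 = 3.8095.

3.81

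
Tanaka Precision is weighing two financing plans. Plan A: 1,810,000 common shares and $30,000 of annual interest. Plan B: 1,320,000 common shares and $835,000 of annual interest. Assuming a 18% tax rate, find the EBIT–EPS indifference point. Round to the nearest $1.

$3,003,571

At indifference, (EBIT − 30,000)(1 − t)/1,810,000 = (EBIT − 835,000)(1 − t)/1,320,000.
The (1 − t) factor cancels: (EBIT − 30,000) × 1,320,000 = (EBIT − 835,000) × 1,810,000.
Solving, EBIT = (835,000·1,810,000 − 30,000·1,320,000) / (1,810,000 − 1,320,000) = 1,471,750,000,000 / 490,000 = 3,003,571.43.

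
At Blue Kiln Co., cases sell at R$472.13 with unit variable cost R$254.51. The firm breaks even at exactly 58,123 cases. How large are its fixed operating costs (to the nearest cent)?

R$12,648,727.26

Each unit contributes R$472.13 − R$254.51 = R$217.62.
Fixed costs = break-even units × CM = 58,123 × R$217.62 = R$12,648,727.26.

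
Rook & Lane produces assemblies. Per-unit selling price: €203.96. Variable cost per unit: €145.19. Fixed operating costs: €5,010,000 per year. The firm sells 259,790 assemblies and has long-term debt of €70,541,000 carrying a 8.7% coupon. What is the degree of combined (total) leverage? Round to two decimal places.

3.71

At 259,790 units, contribution = 259,790 × €58.77 = €15,267,858.30.
Subtracting fixed costs: EBIT = €15,267,858.30 − €5,010,000 = €10,257,858.30. Interest = €6,137,067.00.
DOL = €15,267,858.30 ÷ €10,257,858.30 = 1.4884; DFL = €10,257,858.30 ÷ €4,120,791.30 = 2.4893.
DCL = DOL × DFL = 1.4884 × 2.4893 = 3.7051.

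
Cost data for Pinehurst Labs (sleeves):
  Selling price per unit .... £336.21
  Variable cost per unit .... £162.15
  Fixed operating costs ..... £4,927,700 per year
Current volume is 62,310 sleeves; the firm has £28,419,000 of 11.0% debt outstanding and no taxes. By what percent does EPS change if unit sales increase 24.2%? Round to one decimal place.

+94.0%

Contribution at this volume is 62,310 × £174.06 = £10,845,678.60.
Operating income = contribution − fixed costs = £10,845,678.60 − £4,927,700 = £5,917,978.60.
Interest = £3,126,090.00, so EBIT − I = £2,791,888.60.
Degree of combined leverage = contribution ÷ (EBIT − I) = £10,845,678.60 ÷ £2,791,888.60 = 3.8847.
EPS therefore changes by 3.8847 × (+24.2%) = +94.0%.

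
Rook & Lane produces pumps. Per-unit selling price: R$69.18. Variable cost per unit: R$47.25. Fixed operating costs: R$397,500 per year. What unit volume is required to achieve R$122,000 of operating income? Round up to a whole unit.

23,690 pumps

Each unit contributes R$69.18 − R$47.25 = R$21.93.
Units = (FC + target) / CM = (R$397,500 + R$122,000) / R$21.93 = 23,689.01, so 23,690 pumps.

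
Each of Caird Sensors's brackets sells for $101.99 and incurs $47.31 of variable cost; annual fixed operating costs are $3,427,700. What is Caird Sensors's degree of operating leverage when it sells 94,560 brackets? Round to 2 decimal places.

2.97

Contribution at this volume is 94,560 × $54.68 = $5,170,540.80.
Subtracting fixed costs: EBIT = $5,170,540.80 − $3,427,700 = $1,742,840.80.
So DOL = total CM / EBIT = $5,170,540.80 / $1,742,840.80 = 2.9667.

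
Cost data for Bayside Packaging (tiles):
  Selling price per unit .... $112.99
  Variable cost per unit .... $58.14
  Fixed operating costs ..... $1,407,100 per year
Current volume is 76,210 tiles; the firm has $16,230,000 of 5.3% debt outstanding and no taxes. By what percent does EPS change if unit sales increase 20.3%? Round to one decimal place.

+44.4%

At 76,210 units, contribution = 76,210 × $54.85 = $4,180,118.50.
EBIT = $4,180,118.50 − $1,407,100 = $2,773,018.50.
After interest of $860,190.00, pre-tax earnings = $1,912,828.50.
Degree of combined leverage = contribution ÷ (EBIT − I) = $4,180,118.50 ÷ $1,912,828.50 = 2.1853.
%ΔEPS = DCL × %ΔSales = 2.1853 × +20.3% = +44.4%.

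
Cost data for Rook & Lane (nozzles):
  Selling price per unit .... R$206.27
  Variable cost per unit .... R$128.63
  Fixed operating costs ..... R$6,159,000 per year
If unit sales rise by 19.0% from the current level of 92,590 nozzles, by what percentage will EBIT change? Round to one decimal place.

+132.6%

Total contribution margin = 92,590 × R$77.64 = R$7,188,687.60.
EBIT = R$7,188,687.60 − R$6,159,000 = R$1,029,687.60.
So DOL = total CM / EBIT = R$7,188,687.60 / R$1,029,687.60 = 6.9814.
%ΔEBIT = DOL × %ΔSales = 6.9814 × +19.0% = +132.6%.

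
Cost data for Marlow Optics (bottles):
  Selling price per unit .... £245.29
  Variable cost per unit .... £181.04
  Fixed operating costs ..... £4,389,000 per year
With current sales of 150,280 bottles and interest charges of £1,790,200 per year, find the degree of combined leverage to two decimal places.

2.78

At 150,280 units, contribution = 150,280 × £64.25 = £9,655,490.00.
EBIT = £9,655,490.00 − £4,389,000 = £5,266,490.00. Interest = £1,790,200.00.
DOL = £9,655,490.00 ÷ £5,266,490.00 = 1.8334; DFL = £5,266,490.00 ÷ £3,476,290.00 = 1.5150.
Combined leverage = 1.8334 × 1.5150 = 2.7776.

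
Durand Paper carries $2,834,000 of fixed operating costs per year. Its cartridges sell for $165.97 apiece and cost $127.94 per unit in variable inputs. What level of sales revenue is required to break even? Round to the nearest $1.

$12,368,104

Contribution margin per unit = $165.97 − $127.94 = $38.03, a CM ratio of $38.03 ÷ $165.97 = 0.2291.
Break-even revenue = fixed costs × price ÷ CM = $2,834,000 × $165.97 ÷ $38.03 = $12,368,104.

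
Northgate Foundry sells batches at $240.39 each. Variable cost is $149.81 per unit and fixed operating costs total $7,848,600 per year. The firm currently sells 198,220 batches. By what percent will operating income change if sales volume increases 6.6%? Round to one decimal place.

+11.7%

At 198,220 units, contribution = 198,220 × $90.58 = $17,954,767.60.
Subtracting fixed costs: EBIT = $17,954,767.60 − $7,848,600 = $10,106,167.60.
So DOL = total CM / EBIT = $17,954,767.60 / $10,106,167.60 = 1.7766.
So EBIT moves 1.7766 × (+6.6%) = +11.7%.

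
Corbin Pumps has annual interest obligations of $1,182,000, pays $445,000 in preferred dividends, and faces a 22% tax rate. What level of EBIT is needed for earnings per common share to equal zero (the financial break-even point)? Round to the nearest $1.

$1,752,513

Grossing the preferred dividend up to pre-tax terms: $445,000 / (1 − 0.22) = $570,512.82.
EPS = 0 when EBIT covers interest plus the pre-tax preferred burden: $1,182,000 + $570,512.82 = $1,752,512.82.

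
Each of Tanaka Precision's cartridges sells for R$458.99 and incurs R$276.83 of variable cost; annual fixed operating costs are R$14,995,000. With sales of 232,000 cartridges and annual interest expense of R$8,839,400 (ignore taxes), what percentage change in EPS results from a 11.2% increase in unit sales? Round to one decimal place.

Total contribution margin = 232,000 × R$182.16 = R$42,261,120.00.
Subtracting fixed costs: EBIT = R$42,261,120.00 − R$14,995,000 = R$27,266,120.00.
After interest of R$8,839,400.00, pre-tax earnings = R$18,426,720.00.
Degree of combined leverage = contribution ÷ (EBIT − I) = R$42,261,120.00 ÷ R$18,426,720.00 = 2.2935.
%ΔEPS = DCL × %ΔSales = 2.2935 × +11.2% = +25.7%.

+25.7%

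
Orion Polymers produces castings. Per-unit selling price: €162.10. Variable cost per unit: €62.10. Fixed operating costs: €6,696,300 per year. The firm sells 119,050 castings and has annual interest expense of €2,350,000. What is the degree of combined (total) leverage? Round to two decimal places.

4.16

Contribution at this volume is 119,050 × €100.00 = €11,905,000.00.
EBIT = €11,905,000.00 − €6,696,300 = €5,208,700.00. Interest = €2,350,000.00.
DOL = €11,905,000.00 ÷ €5,208,700.00 = 2.2856; DFL = €5,208,700.00 ÷ €2,858,700.00 = 1.8221.
Combined leverage = 2.2856 × 1.8221 = 4.1646.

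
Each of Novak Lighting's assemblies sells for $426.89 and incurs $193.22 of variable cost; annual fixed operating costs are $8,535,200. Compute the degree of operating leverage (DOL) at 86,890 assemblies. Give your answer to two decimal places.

Contribution at this volume is 86,890 × $233.67 = $20,303,586.30.
EBIT = $20,303,586.30 − $8,535,200 = $11,768,386.30.
Degree of operating leverage = $20,303,586.30 / $11,768,386.30 = 1.7253.

1.73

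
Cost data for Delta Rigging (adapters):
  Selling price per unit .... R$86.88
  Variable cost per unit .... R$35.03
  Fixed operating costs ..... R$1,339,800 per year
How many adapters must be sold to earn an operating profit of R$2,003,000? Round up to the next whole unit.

Unit CM = price − variable cost = R$86.88 − R$35.03 = R$51.85.
Units = (FC + target) / CM = (R$1,339,800 + R$2,003,000) / R$51.85 = 64,470.59, so 64,471 adapters.

64,471 adapters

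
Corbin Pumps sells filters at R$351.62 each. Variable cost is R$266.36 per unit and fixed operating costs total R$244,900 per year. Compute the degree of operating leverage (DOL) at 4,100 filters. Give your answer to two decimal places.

Total contribution margin = 4,100 × R$85.26 = R$349,566.00.
Subtracting fixed costs: EBIT = R$349,566.00 − R$244,900 = R$104,666.00.
Degree of operating leverage = R$349,566.00 / R$104,666.00 = 3.3398.

3.34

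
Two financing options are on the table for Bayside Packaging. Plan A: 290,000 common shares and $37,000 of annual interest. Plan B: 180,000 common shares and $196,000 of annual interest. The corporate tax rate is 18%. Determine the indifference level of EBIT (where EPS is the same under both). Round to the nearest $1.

Set EPS_A = EPS_B: (EBIT − $37,000)(1 − 0.18) ÷ 290,000 = (EBIT − $196,000)(1 − 0.18) ÷ 180,000.
The (1 − t) factor cancels: (EBIT − 37,000) × 180,000 = (EBIT − 196,000) × 290,000.
Solving, EBIT = (196,000·290,000 − 37,000·180,000) / (290,000 − 180,000) = 50,180,000,000 / 110,000 = 456,181.82.

$456,182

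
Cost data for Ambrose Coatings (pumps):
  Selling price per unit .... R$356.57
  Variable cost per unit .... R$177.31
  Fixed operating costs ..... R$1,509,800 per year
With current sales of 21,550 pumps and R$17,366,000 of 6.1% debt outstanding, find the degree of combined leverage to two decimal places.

2.99

Contribution at this volume is 21,550 × R$179.26 = R$3,863,053.00.
Operating income = contribution − fixed costs = R$3,863,053.00 − R$1,509,800 = R$2,353,253.00. Interest = R$1,059,326.00, so EBIT − I = R$1,293,927.00.
Degree of total leverage = total CM / (EBIT − interest) = R$3,863,053.00 / R$1,293,927.00 = 2.9855.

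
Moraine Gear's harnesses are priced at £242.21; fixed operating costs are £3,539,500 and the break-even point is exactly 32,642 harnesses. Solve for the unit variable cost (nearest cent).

£133.78

Contribution per unit must be FC / Q = £3,539,500 / 32,642 = £108.4339.
Variable cost per unit = £242.21 − £108.4339 = £133.78.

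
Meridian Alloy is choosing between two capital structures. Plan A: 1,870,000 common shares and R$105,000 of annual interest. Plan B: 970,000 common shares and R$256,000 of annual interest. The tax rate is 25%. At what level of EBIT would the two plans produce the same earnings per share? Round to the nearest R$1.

Set EPS_A = EPS_B: (EBIT − R$105,000)(1 − 0.25) ÷ 1,870,000 = (EBIT − R$256,000)(1 − 0.25) ÷ 970,000.
The (1 − t) factor cancels: (EBIT − 105,000) × 970,000 = (EBIT − 256,000) × 1,870,000.
EBIT × (1,870,000 − 970,000) = 256,000 × 1,870,000 − 105,000 × 970,000 = 376,870,000,000, so EBIT = 376,870,000,000 ÷ 900,000 = 418,744.44.

R$418,744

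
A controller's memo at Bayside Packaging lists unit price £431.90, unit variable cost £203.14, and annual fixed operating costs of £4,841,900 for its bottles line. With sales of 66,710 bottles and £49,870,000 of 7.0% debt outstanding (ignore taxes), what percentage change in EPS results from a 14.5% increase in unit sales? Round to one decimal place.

+31.9%

At 66,710 units, contribution = 66,710 × £228.76 = £15,260,579.60.
Operating income = contribution − fixed costs = £15,260,579.60 − £4,841,900 = £10,418,679.60.
Interest = £3,490,900.00, so EBIT − I = £6,927,779.60.
Degree of combined leverage = contribution ÷ (EBIT − I) = £15,260,579.60 ÷ £6,927,779.60 = 2.2028.
EPS therefore changes by 2.2028 × (+14.5%) = +31.9%.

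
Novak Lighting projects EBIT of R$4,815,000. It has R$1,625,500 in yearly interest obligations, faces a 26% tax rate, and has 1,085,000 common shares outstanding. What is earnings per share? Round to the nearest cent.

Interest = R$1,625,500.00, so EBT = R$4,815,000 − R$1,625,500.00 = R$3,189,500.00.
After tax at 26%: net income = R$3,189,500.00 × 0.74 = R$2,360,230.00.
Per share: R$2,360,230.00 / 1,085,000 shares = R$2.18.

R$2.18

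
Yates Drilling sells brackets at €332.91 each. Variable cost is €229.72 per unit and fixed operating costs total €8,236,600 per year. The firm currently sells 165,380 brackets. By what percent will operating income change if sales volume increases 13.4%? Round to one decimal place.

Total contribution margin = 165,380 × €103.19 = €17,065,562.20.
Operating income = contribution − fixed costs = €17,065,562.20 − €8,236,600 = €8,828,962.20.
Degree of operating leverage = €17,065,562.20 / €8,828,962.20 = 1.9329.
So EBIT moves 1.9329 × (+13.4%) = +25.9%.

+25.9%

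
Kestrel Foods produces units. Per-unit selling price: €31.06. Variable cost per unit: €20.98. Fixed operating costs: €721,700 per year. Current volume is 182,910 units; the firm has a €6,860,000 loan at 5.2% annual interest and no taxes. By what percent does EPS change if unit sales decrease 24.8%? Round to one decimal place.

-59.7%

Contribution at this volume is 182,910 × €10.08 = €1,843,732.80.
Subtracting fixed costs: EBIT = €1,843,732.80 − €721,700 = €1,122,032.80.
Interest = €356,720.00, so EBIT − I = €765,312.80.
Degree of combined leverage = contribution ÷ (EBIT − I) = €1,843,732.80 ÷ €765,312.80 = 2.4091.
EPS therefore changes by 2.4091 × (-24.8%) = -59.7%.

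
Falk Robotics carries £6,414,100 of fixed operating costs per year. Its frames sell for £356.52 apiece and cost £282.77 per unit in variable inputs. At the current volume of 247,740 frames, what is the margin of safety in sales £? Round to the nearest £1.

£57,317,418

Contribution margin per unit = £356.52 − £282.77 = £73.75. Break-even units = £6,414,100 ÷ £73.75 = 86,970.85; break-even revenue = 86,970.85 × £356.52 = £31,006,846.54.
Current sales = 247,740 × £356.52 = £88,324,264.80.
Margin of safety = £88,324,264.80 − £31,006,846.54 = £57,317,418.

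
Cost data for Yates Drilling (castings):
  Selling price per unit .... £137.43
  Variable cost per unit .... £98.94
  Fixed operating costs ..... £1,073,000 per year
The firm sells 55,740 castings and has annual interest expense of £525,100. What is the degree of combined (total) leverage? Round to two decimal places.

At 55,740 units, contribution = 55,740 × £38.49 = £2,145,432.60.
EBIT = £2,145,432.60 − £1,073,000 = £1,072,432.60. Interest = £525,100.00.
DOL = £2,145,432.60 ÷ £1,072,432.60 = 2.0005; DFL = £1,072,432.60 ÷ £547,332.60 = 1.9594.
Combined leverage = 2.0005 × 1.9594 = 3.9198.

3.92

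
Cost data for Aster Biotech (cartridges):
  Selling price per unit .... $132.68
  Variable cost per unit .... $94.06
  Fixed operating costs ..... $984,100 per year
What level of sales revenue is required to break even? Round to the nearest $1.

$3,380,901

Contribution margin per unit = $132.68 − $94.06 = $38.62, a CM ratio of $38.62 ÷ $132.68 = 0.2911.
Break-even revenue = fixed costs × price ÷ CM = $984,100 × $132.68 ÷ $38.62 = $3,380,901.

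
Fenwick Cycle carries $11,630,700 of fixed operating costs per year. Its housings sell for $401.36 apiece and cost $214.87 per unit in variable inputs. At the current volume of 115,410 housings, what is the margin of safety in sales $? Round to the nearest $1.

Contribution margin per unit = $401.36 − $214.87 = $186.49. Break-even units = $11,630,700 ÷ $186.49 = 62,366.35; break-even revenue = 62,366.35 × $401.36 = $25,031,356.92.
Actual sales revenue = 115,410 × $401.36 = $46,320,957.60.
Margin of safety = $46,320,957.60 − $25,031,356.92 = $21,289,601.

$21,289,601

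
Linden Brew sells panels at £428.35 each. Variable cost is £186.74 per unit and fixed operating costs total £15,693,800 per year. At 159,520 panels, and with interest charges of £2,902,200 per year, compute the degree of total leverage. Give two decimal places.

1.93

At 159,520 units, contribution = 159,520 × £241.61 = £38,541,627.20.
EBIT = £38,541,627.20 − £15,693,800 = £22,847,827.20. Interest = £2,902,200.00.
DOL = £38,541,627.20 ÷ £22,847,827.20 = 1.6869; DFL = £22,847,827.20 ÷ £19,945,627.20 = 1.1455.
DCL = DOL × DFL = 1.6869 × 1.1455 = 1.9323.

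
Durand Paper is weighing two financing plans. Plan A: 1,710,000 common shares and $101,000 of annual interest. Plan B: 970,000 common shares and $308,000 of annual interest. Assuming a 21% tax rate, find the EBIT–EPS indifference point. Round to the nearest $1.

$579,338

At indifference, (EBIT − 101,000)(1 − t)/1,710,000 = (EBIT − 308,000)(1 − t)/970,000.
Cancelling (1 − t) and cross-multiplying: 970,000·(EBIT − 101,000) = 1,710,000·(EBIT − 308,000).
EBIT × (1,710,000 − 970,000) = 308,000 × 1,710,000 − 101,000 × 970,000 = 428,710,000,000, so EBIT = 428,710,000,000 ÷ 740,000 = 579,337.84.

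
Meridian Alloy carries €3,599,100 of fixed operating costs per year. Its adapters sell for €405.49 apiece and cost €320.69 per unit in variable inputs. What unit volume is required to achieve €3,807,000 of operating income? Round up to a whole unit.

Contribution margin per unit = €405.49 − €320.69 = €84.80.
Need Q such that Q × €84.80 − €3,599,100 = €3,807,000, i.e. Q = €7,406,100 / €84.80 = 87,336.08 → 87,337.

87,337 adapters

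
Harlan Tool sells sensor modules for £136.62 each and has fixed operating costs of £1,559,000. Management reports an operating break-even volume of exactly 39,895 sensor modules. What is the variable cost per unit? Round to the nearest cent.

Contribution per unit must be FC / Q = £1,559,000 / 39,895 = £39.0776.
Hence VC = price − CM = £136.62 − £39.0776 = £97.54.

£97.54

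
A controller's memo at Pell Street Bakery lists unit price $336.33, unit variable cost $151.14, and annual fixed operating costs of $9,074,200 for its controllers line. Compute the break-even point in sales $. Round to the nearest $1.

$16,479,970

Contribution margin per unit = $336.33 − $151.14 = $185.19, a CM ratio of $185.19 ÷ $336.33 = 0.5506.
Break-even revenue = fixed costs × price ÷ CM = $9,074,200 × $336.33 ÷ $185.19 = $16,479,970.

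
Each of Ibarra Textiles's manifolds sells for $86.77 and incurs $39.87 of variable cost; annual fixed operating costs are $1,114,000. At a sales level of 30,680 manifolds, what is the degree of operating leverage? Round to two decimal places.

Contribution at this volume is 30,680 × $46.90 = $1,438,892.00.
Subtracting fixed costs: EBIT = $1,438,892.00 − $1,114,000 = $324,892.00.
So DOL = total CM / EBIT = $1,438,892.00 / $324,892.00 = 4.4288.

4.43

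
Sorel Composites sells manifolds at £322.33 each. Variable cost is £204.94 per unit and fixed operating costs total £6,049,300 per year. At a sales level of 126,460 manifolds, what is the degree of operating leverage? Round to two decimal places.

At 126,460 units, contribution = 126,460 × £117.39 = £14,845,139.40.
EBIT = £14,845,139.40 − £6,049,300 = £8,795,839.40.
DOL = contribution ÷ EBIT = £14,845,139.40 ÷ £8,795,839.40 = 1.6877.

1.69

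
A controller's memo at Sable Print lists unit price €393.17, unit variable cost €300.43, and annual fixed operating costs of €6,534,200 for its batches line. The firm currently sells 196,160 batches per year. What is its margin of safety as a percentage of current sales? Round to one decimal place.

64.1%

Unit CM = price − variable cost = €393.17 − €300.43 = €92.74. Break-even units = €6,534,200 ÷ €92.74 = 70,457.19; break-even revenue = 70,457.19 × €393.17 = €27,701,654.24.
Current sales = 196,160 × €393.17 = €77,124,227.20.
Margin of safety = (€77,124,227.20 − €27,701,654.24) ÷ €77,124,227.20 = 64.1%.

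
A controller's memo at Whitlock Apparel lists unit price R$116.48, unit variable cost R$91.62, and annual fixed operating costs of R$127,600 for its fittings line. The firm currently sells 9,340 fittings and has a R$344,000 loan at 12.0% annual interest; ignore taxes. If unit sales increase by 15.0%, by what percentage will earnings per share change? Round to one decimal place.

+55.0%

At 9,340 units, contribution = 9,340 × R$24.86 = R$232,192.40.
EBIT = R$232,192.40 − R$127,600 = R$104,592.40.
After interest of R$41,280.00, pre-tax earnings = R$63,312.40.
Degree of combined leverage = contribution ÷ (EBIT − I) = R$232,192.40 ÷ R$63,312.40 = 3.6674.
EPS therefore changes by 3.6674 × (+15.0%) = +55.0%.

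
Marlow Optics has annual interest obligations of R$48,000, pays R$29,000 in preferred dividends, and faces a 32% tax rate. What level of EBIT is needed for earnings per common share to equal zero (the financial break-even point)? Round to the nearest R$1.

R$90,647

Preferred dividends are paid after tax, so their pre-tax equivalent is R$29,000 ÷ (1 − 0.32) = R$42,647.06.
Financial break-even EBIT = interest + D_p ÷ (1 − t) = R$48,000 + R$42,647.06 = R$90,647.06.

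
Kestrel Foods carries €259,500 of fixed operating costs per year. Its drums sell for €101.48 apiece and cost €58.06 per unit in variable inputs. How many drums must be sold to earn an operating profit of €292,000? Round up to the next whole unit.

12,702 drums

Each unit contributes €101.48 − €58.06 = €43.42.
Units = (FC + target) / CM = (€259,500 + €292,000) / €43.42 = 12,701.52, so 12,702 drums.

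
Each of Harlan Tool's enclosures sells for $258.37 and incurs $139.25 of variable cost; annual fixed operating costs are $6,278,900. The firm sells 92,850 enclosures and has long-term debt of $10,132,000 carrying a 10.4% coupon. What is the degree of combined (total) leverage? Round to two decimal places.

At 92,850 units, contribution = 92,850 × $119.12 = $11,060,292.00.
EBIT = $11,060,292.00 − $6,278,900 = $4,781,392.00. Interest = $1,053,728.00.
DOL = $11,060,292.00 ÷ $4,781,392.00 = 2.3132; DFL = $4,781,392.00 ÷ $3,727,664.00 = 1.2827.
DCL = DOL × DFL = 2.3132 × 1.2827 = 2.9671.

2.97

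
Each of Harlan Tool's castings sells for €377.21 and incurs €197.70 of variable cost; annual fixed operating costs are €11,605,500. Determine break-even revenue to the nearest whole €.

Contribution margin per unit = €377.21 − €197.70 = €179.51, a CM ratio of €179.51 ÷ €377.21 = 0.4759.
Break-even sales = FC ÷ CM ratio = €11,605,500 × €377.21 / €179.51 = €24,387,002.

€24,387,002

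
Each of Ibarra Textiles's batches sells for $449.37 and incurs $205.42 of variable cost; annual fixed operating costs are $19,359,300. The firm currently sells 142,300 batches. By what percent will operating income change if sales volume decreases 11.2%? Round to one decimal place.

-25.3%

Total contribution margin = 142,300 × $243.95 = $34,714,085.00.
Operating income = contribution − fixed costs = $34,714,085.00 − $19,359,300 = $15,354,785.00.
DOL = contribution ÷ EBIT = $34,714,085.00 ÷ $15,354,785.00 = 2.2608.
So EBIT moves 2.2608 × (-11.2%) = -25.3%.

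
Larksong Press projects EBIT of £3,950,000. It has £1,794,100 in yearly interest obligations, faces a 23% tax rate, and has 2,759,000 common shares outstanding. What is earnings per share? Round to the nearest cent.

£0.60

Interest = £1,794,100.00, so EBT = £3,950,000 − £1,794,100.00 = £2,155,900.00.
Net income = £2,155,900.00 × (1 − 0.23) = £1,660,043.00.
Per share: £1,660,043.00 / 2,759,000 shares = £0.60.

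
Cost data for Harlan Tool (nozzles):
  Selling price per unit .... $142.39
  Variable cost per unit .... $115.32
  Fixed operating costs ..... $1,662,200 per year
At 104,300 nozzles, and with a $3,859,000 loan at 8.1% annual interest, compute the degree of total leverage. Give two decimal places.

3.33

Contribution at this volume is 104,300 × $27.07 = $2,823,401.00.
EBIT = $2,823,401.00 − $1,662,200 = $1,161,201.00. Interest = $312,579.00, so EBIT − I = $848,622.00.
Degree of total leverage = total CM / (EBIT − interest) = $2,823,401.00 / $848,622.00 = 3.3270.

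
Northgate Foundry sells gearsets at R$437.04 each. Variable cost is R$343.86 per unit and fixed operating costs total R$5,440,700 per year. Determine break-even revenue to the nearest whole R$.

CM per unit = R$437.04 − R$343.86 = R$93.18; CM ratio = R$93.18 / R$437.04 = 0.2132.
Break-even revenue = fixed costs × price ÷ CM = R$5,440,700 × R$437.04 ÷ R$93.18 = R$25,518,389.

R$25,518,389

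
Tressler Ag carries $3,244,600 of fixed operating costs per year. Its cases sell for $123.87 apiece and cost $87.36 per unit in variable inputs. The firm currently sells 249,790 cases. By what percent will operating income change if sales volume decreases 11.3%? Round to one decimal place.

Total contribution margin = 249,790 × $36.51 = $9,119,832.90.
Subtracting fixed costs: EBIT = $9,119,832.90 − $3,244,600 = $5,875,232.90.
DOL = contribution ÷ EBIT = $9,119,832.90 ÷ $5,875,232.90 = 1.5523.
So EBIT moves 1.5523 × (-11.3%) = -17.5%.

-17.5%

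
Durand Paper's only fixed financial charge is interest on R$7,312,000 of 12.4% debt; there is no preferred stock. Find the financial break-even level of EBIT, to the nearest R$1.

Annual interest = 12.4% × R$7,312,000 = R$906,688.00.
Without preferred stock the financial break-even is simply EBIT = interest = R$906,688.00.

R$906,688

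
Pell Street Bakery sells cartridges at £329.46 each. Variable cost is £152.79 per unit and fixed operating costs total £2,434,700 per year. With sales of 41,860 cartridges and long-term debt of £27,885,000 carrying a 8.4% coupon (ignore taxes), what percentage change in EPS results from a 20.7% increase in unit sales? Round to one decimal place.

Contribution at this volume is 41,860 × £176.67 = £7,395,406.20.
EBIT = £7,395,406.20 − £2,434,700 = £4,960,706.20.
Interest = £2,342,340.00, so EBIT − I = £2,618,366.20.
DCL = total CM / (EBIT − I) = £7,395,406.20 / £2,618,366.20 = 2.8244.
EPS therefore changes by 2.8244 × (+20.7%) = +58.5%.

+58.5%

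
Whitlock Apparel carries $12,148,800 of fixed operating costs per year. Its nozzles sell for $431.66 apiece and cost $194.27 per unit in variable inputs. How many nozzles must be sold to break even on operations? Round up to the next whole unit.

51,177 nozzles

Unit CM = price − variable cost = $431.66 − $194.27 = $237.39.
Units to break even: $12,148,800 ÷ $237.39 = 51,176.54, rounded up to 51,177.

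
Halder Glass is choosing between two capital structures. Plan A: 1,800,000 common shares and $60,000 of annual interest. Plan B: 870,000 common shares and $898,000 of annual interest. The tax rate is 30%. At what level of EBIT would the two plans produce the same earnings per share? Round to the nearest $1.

$1,681,935

At indifference, (EBIT − 60,000)(1 − t)/1,800,000 = (EBIT − 898,000)(1 − t)/870,000.
Cancelling (1 − t) and cross-multiplying: 870,000·(EBIT − 60,000) = 1,800,000·(EBIT − 898,000).
EBIT × (1,800,000 − 870,000) = 898,000 × 1,800,000 − 60,000 × 870,000 = 1,564,200,000,000, so EBIT = 1,564,200,000,000 ÷ 930,000 = 1,681,935.48.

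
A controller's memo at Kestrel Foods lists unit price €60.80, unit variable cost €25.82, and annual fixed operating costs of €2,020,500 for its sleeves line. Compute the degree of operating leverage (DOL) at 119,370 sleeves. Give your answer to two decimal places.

1.94

Total contribution margin = 119,370 × €34.98 = €4,175,562.60.
Subtracting fixed costs: EBIT = €4,175,562.60 − €2,020,500 = €2,155,062.60.
So DOL = total CM / EBIT = €4,175,562.60 / €2,155,062.60 = 1.9376.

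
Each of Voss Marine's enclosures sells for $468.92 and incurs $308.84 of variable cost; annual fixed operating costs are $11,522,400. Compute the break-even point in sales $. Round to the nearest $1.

$33,752,398

CM per unit = $468.92 − $308.84 = $160.08; CM ratio = $160.08 / $468.92 = 0.3414.
Break-even sales = FC ÷ CM ratio = $11,522,400 × $468.92 / $160.08 = $33,752,398.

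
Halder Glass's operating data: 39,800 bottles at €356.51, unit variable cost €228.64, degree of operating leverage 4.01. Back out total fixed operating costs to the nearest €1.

At 39,800 units, contribution = 39,800 × €127.87 = €5,089,226.00.
DOL = contribution / EBIT, so EBIT = €5,089,226.00 / 4.01 = €1,269,133.67.
And FC = contribution − EBIT = €5,089,226.00 − €1,269,133.67 = €3,820,092.

€3,820,092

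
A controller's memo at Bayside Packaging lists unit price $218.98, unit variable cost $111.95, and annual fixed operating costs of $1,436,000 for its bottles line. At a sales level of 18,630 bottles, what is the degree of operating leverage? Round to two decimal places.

3.57

Contribution at this volume is 18,630 × $107.03 = $1,993,968.90.
Operating income = contribution − fixed costs = $1,993,968.90 − $1,436,000 = $557,968.90.
So DOL = total CM / EBIT = $1,993,968.90 / $557,968.90 = 3.5736.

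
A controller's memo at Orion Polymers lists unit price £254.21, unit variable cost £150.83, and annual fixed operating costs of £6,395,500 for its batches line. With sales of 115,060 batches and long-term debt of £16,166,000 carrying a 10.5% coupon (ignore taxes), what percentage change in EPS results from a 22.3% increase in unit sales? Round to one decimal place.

Total contribution margin = 115,060 × £103.38 = £11,894,902.80.
Subtracting fixed costs: EBIT = £11,894,902.80 − £6,395,500 = £5,499,402.80.
After interest of £1,697,430.00, pre-tax earnings = £3,801,972.80.
DCL = total CM / (EBIT − I) = £11,894,902.80 / £3,801,972.80 = 3.1286.
%ΔEPS = DCL × %ΔSales = 3.1286 × +22.3% = +69.8%.

+69.8%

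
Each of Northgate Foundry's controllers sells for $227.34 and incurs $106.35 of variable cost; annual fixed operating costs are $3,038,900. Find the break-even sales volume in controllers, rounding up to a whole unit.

25,117 controllers

Contribution margin per unit = $227.34 − $106.35 = $120.99.
Break-even Q = $3,038,900 / $120.99 = 25,116.95 → 25,117 controllers.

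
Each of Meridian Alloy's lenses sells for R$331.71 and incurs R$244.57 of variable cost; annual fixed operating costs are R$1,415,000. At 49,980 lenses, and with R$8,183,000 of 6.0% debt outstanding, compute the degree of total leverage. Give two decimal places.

1.78

At 49,980 units, contribution = 49,980 × R$87.14 = R$4,355,257.20.
EBIT = R$4,355,257.20 − R$1,415,000 = R$2,940,257.20. Interest = R$490,980.00, so EBIT − I = R$2,449,277.20.
DCL = contribution ÷ (EBIT − I) = R$4,355,257.20 ÷ R$2,449,277.20 = 1.7782.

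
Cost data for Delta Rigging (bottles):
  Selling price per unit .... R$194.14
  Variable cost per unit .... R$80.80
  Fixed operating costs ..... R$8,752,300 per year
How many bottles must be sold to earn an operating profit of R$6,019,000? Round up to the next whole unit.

130,328 bottles

Contribution margin per unit = R$194.14 − R$80.80 = R$113.34.
Need Q such that Q × R$113.34 − R$8,752,300 = R$6,019,000, i.e. Q = R$14,771,300 / R$113.34 = 130,327.33 → 130,328.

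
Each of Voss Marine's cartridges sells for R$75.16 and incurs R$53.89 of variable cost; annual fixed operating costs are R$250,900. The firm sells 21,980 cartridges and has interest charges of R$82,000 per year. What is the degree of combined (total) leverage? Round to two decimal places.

3.47

At 21,980 units, contribution = 21,980 × R$21.27 = R$467,514.60.
Subtracting fixed costs: EBIT = R$467,514.60 − R$250,900 = R$216,614.60. Interest = R$82,000.00, so EBIT − I = R$134,614.60.
DCL = contribution ÷ (EBIT − I) = R$467,514.60 ÷ R$134,614.60 = 3.4730.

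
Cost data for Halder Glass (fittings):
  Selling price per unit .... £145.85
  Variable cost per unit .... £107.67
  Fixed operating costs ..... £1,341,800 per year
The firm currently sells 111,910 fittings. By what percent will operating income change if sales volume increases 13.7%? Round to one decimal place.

At 111,910 units, contribution = 111,910 × £38.18 = £4,272,723.80.
EBIT = £4,272,723.80 − £1,341,800 = £2,930,923.80.
Degree of operating leverage = £4,272,723.80 / £2,930,923.80 = 1.4578.
Operating income changes by 1.4578 × +13.7% = +20.0%.

+20.0%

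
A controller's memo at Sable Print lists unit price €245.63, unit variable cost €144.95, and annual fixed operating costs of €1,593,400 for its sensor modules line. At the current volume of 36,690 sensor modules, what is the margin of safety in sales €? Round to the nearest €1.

Contribution margin per unit = €245.63 − €144.95 = €100.68. Break-even units = €1,593,400 ÷ €100.68 = 15,826.38; break-even revenue = 15,826.38 × €245.63 = €3,887,433.87.
Actual sales revenue = 36,690 × €245.63 = €9,012,164.70.
Margin of safety = €9,012,164.70 − €3,887,433.87 = €5,124,731.

€5,124,731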